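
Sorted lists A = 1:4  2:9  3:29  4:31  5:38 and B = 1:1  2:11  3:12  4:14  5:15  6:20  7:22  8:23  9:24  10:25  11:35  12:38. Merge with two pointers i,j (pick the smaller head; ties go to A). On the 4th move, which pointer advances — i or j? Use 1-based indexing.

j

i=1 j=1: A[i]=4>B[j]=1 take 1, j++
i=1 j=2: A[i]=4<=B[j]=11 take 4, i++
i=2 j=2: A[i]=9<=B[j]=11 take 9, i++
i=3 j=2: A[i]=29>B[j]=11 take 11, j++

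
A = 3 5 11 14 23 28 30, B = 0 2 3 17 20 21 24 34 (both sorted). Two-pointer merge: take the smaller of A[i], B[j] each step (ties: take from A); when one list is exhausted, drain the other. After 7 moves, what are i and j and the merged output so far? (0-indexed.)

i=4, j=3, merged so far=[0, 2, 3, 3, 5, 11, 14]

i=0 j=0: A[i]=3>B[j]=0 take 0, j++
i=0 j=1: A[i]=3>B[j]=2 take 2, j++
i=0 j=2: A[i]=3<=B[j]=3 take 3, i++
i=1 j=2: A[i]=5>B[j]=3 take 3, j++
i=1 j=3: A[i]=5<=B[j]=17 take 5, i++
i=2 j=3: A[i]=11<=B[j]=17 take 11, i++
i=3 j=3: A[i]=14<=B[j]=17 take 14, i++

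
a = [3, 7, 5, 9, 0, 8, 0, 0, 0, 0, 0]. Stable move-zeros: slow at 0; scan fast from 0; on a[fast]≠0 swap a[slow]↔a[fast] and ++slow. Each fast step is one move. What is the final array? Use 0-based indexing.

slow=0 fast=0: a[fast]=3≠0 swap→a[0]=3, slow++,fast++
slow=1 fast=1: a[fast]=7≠0 swap→a[1]=7, slow++,fast++
slow=2 fast=2: a[fast]=5≠0 swap→a[2]=5, slow++,fast++
slow=3 fast=3: a[fast]=9≠0 swap→a[3]=9, slow++,fast++
slow=4 fast=4: a[fast]=0, fast++
slow=4 fast=5: a[fast]=8≠0 swap→a[4]=8, slow++,fast++
slow=5 fast=6: a[fast]=0, fast++
slow=5 fast=7: a[fast]=0, fast++
slow=5 fast=8: a[fast]=0, fast++
slow=5 fast=9: a[fast]=0, fast++
slow=5 fast=10: a[fast]=0, fast++

[3, 7, 5, 9, 8, 0, 0, 0, 0, 0, 0]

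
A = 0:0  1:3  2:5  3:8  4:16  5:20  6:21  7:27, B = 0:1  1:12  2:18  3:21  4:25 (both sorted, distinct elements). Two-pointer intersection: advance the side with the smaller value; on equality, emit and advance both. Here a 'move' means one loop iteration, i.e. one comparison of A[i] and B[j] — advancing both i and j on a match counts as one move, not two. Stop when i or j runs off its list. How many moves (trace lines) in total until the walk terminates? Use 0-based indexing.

11 moves

[i=0,j=0] 0<1 → i++
[i=1,j=0] 3>1 → j++
[i=1,j=1] 3<12 → i++
[i=2,j=1] 5<12 → i++
[i=3,j=1] 8<12 → i++
[i=4,j=1] 16>12 → j++
[i=4,j=2] 16<18 → i++
[i=5,j=2] 20>18 → j++
[i=5,j=3] 20<21 → i++
[i=6,j=3] 21==21 emit → i++,j++
[i=7,j=4] 27>25 → j++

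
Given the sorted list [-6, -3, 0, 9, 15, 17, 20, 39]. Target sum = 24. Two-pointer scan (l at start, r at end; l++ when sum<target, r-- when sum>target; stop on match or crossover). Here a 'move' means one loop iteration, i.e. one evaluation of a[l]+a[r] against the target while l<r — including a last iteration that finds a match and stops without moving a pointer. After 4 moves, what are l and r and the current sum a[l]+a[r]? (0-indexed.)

l=3, r=6, sum=29

[0,7] -6+39=33 >24 → r--
[0,6] -6+20=14 <24 → l++
[1,6] -3+20=17 <24 → l++
[2,6] 0+20=20 <24 → l++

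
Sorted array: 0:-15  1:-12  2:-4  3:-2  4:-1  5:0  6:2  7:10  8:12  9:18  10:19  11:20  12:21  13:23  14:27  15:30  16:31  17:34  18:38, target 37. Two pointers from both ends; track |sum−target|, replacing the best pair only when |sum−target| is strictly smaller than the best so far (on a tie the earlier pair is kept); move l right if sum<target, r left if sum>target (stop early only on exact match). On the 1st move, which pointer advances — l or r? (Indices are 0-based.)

[0,18] -15+38=23 d=14 * → l++

l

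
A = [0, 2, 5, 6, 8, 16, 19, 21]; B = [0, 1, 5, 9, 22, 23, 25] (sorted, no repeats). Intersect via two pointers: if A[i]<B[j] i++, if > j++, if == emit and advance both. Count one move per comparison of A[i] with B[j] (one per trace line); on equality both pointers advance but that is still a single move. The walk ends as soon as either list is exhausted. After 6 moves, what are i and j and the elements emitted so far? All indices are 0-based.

i=0 j=0: 0==0 emit, i++,j++
i=1 j=1: 2>1, j++
i=1 j=2: 2<5, i++
i=2 j=2: 5==5 emit, i++,j++
i=3 j=3: 6<9, i++
i=4 j=3: 8<9, i++

i=5, j=3, emitted=[0, 5]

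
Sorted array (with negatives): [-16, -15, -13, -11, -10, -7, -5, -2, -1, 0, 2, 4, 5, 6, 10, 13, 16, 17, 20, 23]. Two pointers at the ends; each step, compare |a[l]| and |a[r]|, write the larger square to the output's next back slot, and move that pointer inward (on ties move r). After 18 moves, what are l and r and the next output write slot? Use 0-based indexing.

l=0 r=19: |-16|<=|23| out[19]=529, r--
l=0 r=18: |-16|<=|20| out[18]=400, r--
l=0 r=17: |-16|<=|17| out[17]=289, r--
l=0 r=16: |-16|<=|16| out[16]=256, r--
l=0 r=15: |-16|>|13| out[15]=256, l++
l=1 r=15: |-15|>|13| out[14]=225, l++
l=2 r=15: |-13|<=|13| out[13]=169, r--
l=2 r=14: |-13|>|10| out[12]=169, l++
l=3 r=14: |-11|>|10| out[11]=121, l++
l=4 r=14: |-10|<=|10| out[10]=100, r--
l=4 r=13: |-10|>|6| out[9]=100, l++
l=5 r=13: |-7|>|6| out[8]=49, l++
l=6 r=13: |-5|<=|6| out[7]=36, r--
l=6 r=12: |-5|<=|5| out[6]=25, r--
l=6 r=11: |-5|>|4| out[5]=25, l++
l=7 r=11: |-2|<=|4| out[4]=16, r--
l=7 r=10: |-2|<=|2| out[3]=4, r--
l=7 r=9: |-2|>|0| out[2]=4, l++

l=8, r=9, next write slot=1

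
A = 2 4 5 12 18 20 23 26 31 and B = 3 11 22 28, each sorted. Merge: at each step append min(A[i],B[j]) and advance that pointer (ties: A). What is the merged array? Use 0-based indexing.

[2, 3, 4, 5, 11, 12, 18, 20, 22, 23, 26, 28, 31]

i=0 j=0: A[i]=2<=B[j]=3 take 2, i++
i=1 j=0: A[i]=4>B[j]=3 take 3, j++
i=1 j=1: A[i]=4<=B[j]=11 take 4, i++
i=2 j=1: A[i]=5<=B[j]=11 take 5, i++
i=3 j=1: A[i]=12>B[j]=11 take 11, j++
i=3 j=2: A[i]=12<=B[j]=22 take 12, i++
i=4 j=2: A[i]=18<=B[j]=22 take 18, i++
i=5 j=2: A[i]=20<=B[j]=22 take 20, i++
i=6 j=2: A[i]=23>B[j]=22 take 22, j++
i=6 j=3: A[i]=23<=B[j]=28 take 23, i++
i=7 j=3: A[i]=26<=B[j]=28 take 26, i++
i=8 j=3: A[i]=31>B[j]=28 take 28, j++
i=8 j=4: B done, take A[i]=31, i++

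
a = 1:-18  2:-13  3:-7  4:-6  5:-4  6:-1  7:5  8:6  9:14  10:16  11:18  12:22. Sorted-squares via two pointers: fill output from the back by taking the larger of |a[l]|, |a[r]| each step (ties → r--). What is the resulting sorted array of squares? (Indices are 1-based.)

[1, 16, 25, 36, 36, 49, 169, 196, 256, 324, 324, 484]

l=1 r=12: |-18|<=|22| out[12]=484, r--
l=1 r=11: |-18|<=|18| out[11]=324, r--
l=1 r=10: |-18|>|16| out[10]=324, l++
l=2 r=10: |-13|<=|16| out[9]=256, r--
l=2 r=9: |-13|<=|14| out[8]=196, r--
l=2 r=8: |-13|>|6| out[7]=169, l++
l=3 r=8: |-7|>|6| out[6]=49, l++
l=4 r=8: |-6|<=|6| out[5]=36, r--
l=4 r=7: |-6|>|5| out[4]=36, l++
l=5 r=7: |-4|<=|5| out[3]=25, r--
l=5 r=6: |-4|>|-1| out[2]=16, l++
l=6 r=6: |-1|<=|-1| out[1]=1, r--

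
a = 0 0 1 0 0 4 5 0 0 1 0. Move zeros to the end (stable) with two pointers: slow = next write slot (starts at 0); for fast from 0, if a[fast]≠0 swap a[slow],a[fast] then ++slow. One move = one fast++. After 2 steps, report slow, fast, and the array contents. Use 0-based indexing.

slow=0, fast=2, a=[0, 0, 1, 0, 0, 4, 5, 0, 0, 1, 0]

slow=0 fast=0: a[fast]=0, fast++
slow=0 fast=1: a[fast]=0, fast++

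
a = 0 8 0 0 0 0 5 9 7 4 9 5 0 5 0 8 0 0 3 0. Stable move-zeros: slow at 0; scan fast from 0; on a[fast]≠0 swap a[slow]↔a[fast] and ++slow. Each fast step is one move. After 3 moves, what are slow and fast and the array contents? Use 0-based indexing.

(s=0,f=0) a[fast]=0 → fast++
(s=0,f=1) a[fast]=8≠0 swap→a[0]=8 → slow++,fast++
(s=1,f=2) a[fast]=0 → fast++

slow=1, fast=3, a=[8, 0, 0, 0, 0, 0, 5, 9, 7, 4, 9, 5, 0, 5, 0, 8, 0, 0, 3, 0]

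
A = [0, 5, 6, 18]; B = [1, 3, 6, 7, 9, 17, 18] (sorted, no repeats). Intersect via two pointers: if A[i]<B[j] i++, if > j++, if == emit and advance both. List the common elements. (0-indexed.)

i=0 j=0: 0<1, i++
i=1 j=0: 5>1, j++
i=1 j=1: 5>3, j++
i=1 j=2: 5<6, i++
i=2 j=2: 6==6 emit, i++,j++
i=3 j=3: 18>7, j++
i=3 j=4: 18>9, j++
i=3 j=5: 18>17, j++
i=3 j=6: 18==18 emit, i++,j++

intersection = [6, 18]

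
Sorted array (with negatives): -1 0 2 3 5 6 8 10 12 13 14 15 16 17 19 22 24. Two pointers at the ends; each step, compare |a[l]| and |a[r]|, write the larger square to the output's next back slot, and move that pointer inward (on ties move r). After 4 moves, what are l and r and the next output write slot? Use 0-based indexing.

[0,16] |-1|<=|24| out[16]=576 → r--
[0,15] |-1|<=|22| out[15]=484 → r--
[0,14] |-1|<=|19| out[14]=361 → r--
[0,13] |-1|<=|17| out[13]=289 → r--

l=0, r=12, next write slot=12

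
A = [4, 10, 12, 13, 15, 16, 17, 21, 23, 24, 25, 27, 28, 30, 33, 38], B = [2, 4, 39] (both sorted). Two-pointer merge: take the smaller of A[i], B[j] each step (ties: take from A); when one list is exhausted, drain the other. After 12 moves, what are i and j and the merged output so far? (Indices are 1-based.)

[i=1,j=1] A[i]=4>B[j]=2 take 2 → j++
[i=1,j=2] A[i]=4<=B[j]=4 take 4 → i++
[i=2,j=2] A[i]=10>B[j]=4 take 4 → j++
[i=2,j=3] A[i]=10<=B[j]=39 take 10 → i++
[i=3,j=3] A[i]=12<=B[j]=39 take 12 → i++
[i=4,j=3] A[i]=13<=B[j]=39 take 13 → i++
[i=5,j=3] A[i]=15<=B[j]=39 take 15 → i++
[i=6,j=3] A[i]=16<=B[j]=39 take 16 → i++
[i=7,j=3] A[i]=17<=B[j]=39 take 17 → i++
[i=8,j=3] A[i]=21<=B[j]=39 take 21 → i++
[i=9,j=3] A[i]=23<=B[j]=39 take 23 → i++
[i=10,j=3] A[i]=24<=B[j]=39 take 24 → i++

i=11, j=3, merged so far=[2, 4, 4, 10, 12, 13, 15, 16, 17, 21, 23, 24]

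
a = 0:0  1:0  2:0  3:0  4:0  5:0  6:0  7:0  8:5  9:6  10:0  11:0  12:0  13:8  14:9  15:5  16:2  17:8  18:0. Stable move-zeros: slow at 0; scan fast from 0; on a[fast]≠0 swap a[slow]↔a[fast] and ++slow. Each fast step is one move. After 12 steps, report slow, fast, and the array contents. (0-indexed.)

slow=2, fast=12, a=[5, 6, 0, 0, 0, 0, 0, 0, 0, 0, 0, 0, 0, 8, 9, 5, 2, 8, 0]

slow=0 fast=0: a[fast]=0, fast++
slow=0 fast=1: a[fast]=0, fast++
slow=0 fast=2: a[fast]=0, fast++
slow=0 fast=3: a[fast]=0, fast++
slow=0 fast=4: a[fast]=0, fast++
slow=0 fast=5: a[fast]=0, fast++
slow=0 fast=6: a[fast]=0, fast++
slow=0 fast=7: a[fast]=0, fast++
slow=0 fast=8: a[fast]=5≠0 swap→a[0]=5, slow++,fast++
slow=1 fast=9: a[fast]=6≠0 swap→a[1]=6, slow++,fast++
slow=2 fast=10: a[fast]=0, fast++
slow=2 fast=11: a[fast]=0, fast++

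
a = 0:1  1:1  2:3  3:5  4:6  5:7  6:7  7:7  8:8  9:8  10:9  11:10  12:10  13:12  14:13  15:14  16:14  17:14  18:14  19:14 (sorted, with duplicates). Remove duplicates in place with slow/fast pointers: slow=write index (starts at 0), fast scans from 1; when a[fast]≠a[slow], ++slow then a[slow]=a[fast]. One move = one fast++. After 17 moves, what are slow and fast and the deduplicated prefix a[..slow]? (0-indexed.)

slow=10, fast=18, prefix=[1, 3, 5, 6, 7, 8, 9, 10, 12, 13, 14]

(s=0,f=1) a[fast]=1=a[slow] dup → fast++
(s=0,f=2) a[fast]=3≠a[slow]=1 write a[1]=3 → slow++,fast++
(s=1,f=3) a[fast]=5≠a[slow]=3 write a[2]=5 → slow++,fast++
(s=2,f=4) a[fast]=6≠a[slow]=5 write a[3]=6 → slow++,fast++
(s=3,f=5) a[fast]=7≠a[slow]=6 write a[4]=7 → slow++,fast++
(s=4,f=6) a[fast]=7=a[slow] dup → fast++
(s=4,f=7) a[fast]=7=a[slow] dup → fast++
(s=4,f=8) a[fast]=8≠a[slow]=7 write a[5]=8 → slow++,fast++
(s=5,f=9) a[fast]=8=a[slow] dup → fast++
(s=5,f=10) a[fast]=9≠a[slow]=8 write a[6]=9 → slow++,fast++
(s=6,f=11) a[fast]=10≠a[slow]=9 write a[7]=10 → slow++,fast++
(s=7,f=12) a[fast]=10=a[slow] dup → fast++
(s=7,f=13) a[fast]=12≠a[slow]=10 write a[8]=12 → slow++,fast++
(s=8,f=14) a[fast]=13≠a[slow]=12 write a[9]=13 → slow++,fast++
(s=9,f=15) a[fast]=14≠a[slow]=13 write a[10]=14 → slow++,fast++
(s=10,f=16) a[fast]=14=a[slow] dup → fast++
(s=10,f=17) a[fast]=14=a[slow] dup → fast++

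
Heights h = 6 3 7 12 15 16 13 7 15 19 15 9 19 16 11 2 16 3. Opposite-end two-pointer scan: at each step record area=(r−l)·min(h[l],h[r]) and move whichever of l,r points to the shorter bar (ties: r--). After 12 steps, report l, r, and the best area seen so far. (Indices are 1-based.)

l=8, r=13, best area=180

[1,18] min(6,3)*17=51 best=51 * → r--
[1,17] min(6,16)*16=96 best=96 * → l++
[2,17] min(3,16)*15=45 best=96 → l++
[3,17] min(7,16)*14=98 best=98 * → l++
[4,17] min(12,16)*13=156 best=156 * → l++
[5,17] min(15,16)*12=180 best=180 * → l++
[6,17] min(16,16)*11=176 best=180 → r--
[6,16] min(16,2)*10=20 best=180 → r--
[6,15] min(16,11)*9=99 best=180 → r--
[6,14] min(16,16)*8=128 best=180 → r--
[6,13] min(16,19)*7=112 best=180 → l++
[7,13] min(13,19)*6=78 best=180 → l++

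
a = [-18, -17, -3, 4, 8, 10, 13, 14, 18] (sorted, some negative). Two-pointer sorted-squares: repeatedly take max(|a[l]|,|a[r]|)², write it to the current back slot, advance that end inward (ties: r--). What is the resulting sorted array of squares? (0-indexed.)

[9, 16, 64, 100, 169, 196, 289, 324, 324]

[0,8] |-18|<=|18| out[8]=324 → r--
[0,7] |-18|>|14| out[7]=324 → l++
[1,7] |-17|>|14| out[6]=289 → l++
[2,7] |-3|<=|14| out[5]=196 → r--
[2,6] |-3|<=|13| out[4]=169 → r--
[2,5] |-3|<=|10| out[3]=100 → r--
[2,4] |-3|<=|8| out[2]=64 → r--
[2,3] |-3|<=|4| out[1]=16 → r--
[2,2] |-3|<=|-3| out[0]=9 → r--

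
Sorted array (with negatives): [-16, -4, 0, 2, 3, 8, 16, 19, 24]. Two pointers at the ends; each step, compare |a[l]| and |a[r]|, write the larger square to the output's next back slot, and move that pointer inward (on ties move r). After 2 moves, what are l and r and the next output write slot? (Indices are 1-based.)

[1,9] |-16|<=|24| out[9]=576 → r--
[1,8] |-16|<=|19| out[8]=361 → r--

l=1, r=7, next write slot=7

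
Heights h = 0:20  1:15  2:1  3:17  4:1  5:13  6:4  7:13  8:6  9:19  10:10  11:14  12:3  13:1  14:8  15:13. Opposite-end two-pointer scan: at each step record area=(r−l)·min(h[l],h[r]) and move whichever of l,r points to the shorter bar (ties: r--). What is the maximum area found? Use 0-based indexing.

max area = 195

l=0 r=15: min(20,13)*15=195 best=195 *, r--
l=0 r=14: min(20,8)*14=112 best=195, r--
l=0 r=13: min(20,1)*13=13 best=195, r--
l=0 r=12: min(20,3)*12=36 best=195, r--
l=0 r=11: min(20,14)*11=154 best=195, r--
l=0 r=10: min(20,10)*10=100 best=195, r--
l=0 r=9: min(20,19)*9=171 best=195, r--
l=0 r=8: min(20,6)*8=48 best=195, r--
l=0 r=7: min(20,13)*7=91 best=195, r--
l=0 r=6: min(20,4)*6=24 best=195, r--
l=0 r=5: min(20,13)*5=65 best=195, r--
l=0 r=4: min(20,1)*4=4 best=195, r--
l=0 r=3: min(20,17)*3=51 best=195, r--
l=0 r=2: min(20,1)*2=2 best=195, r--
l=0 r=1: min(20,15)*1=15 best=195, r--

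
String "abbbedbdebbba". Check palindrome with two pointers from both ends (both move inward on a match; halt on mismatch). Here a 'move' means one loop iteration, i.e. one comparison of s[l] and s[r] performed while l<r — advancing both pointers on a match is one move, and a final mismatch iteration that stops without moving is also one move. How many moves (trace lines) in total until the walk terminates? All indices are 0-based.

l=0 r=12: 'a'=='a', l++,r--
l=1 r=11: 'b'=='b', l++,r--
l=2 r=10: 'b'=='b', l++,r--
l=3 r=9: 'b'=='b', l++,r--
l=4 r=8: 'e'=='e', l++,r--
l=5 r=7: 'd'=='d', l++,r--

6 moves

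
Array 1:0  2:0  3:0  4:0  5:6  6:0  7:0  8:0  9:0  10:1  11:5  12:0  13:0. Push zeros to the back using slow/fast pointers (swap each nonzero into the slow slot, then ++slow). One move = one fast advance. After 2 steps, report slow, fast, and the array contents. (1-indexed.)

slow=1, fast=3, a=[0, 0, 0, 0, 6, 0, 0, 0, 0, 1, 5, 0, 0]

(s=1,f=1) a[fast]=0 → fast++
(s=1,f=2) a[fast]=0 → fast++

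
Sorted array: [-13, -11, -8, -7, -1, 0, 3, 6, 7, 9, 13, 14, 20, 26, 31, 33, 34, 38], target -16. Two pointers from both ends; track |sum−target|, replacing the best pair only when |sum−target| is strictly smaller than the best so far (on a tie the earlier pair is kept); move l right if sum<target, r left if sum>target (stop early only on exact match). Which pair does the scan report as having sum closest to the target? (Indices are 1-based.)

l=1 r=18: -13+38=25 d=41 *, r--
l=1 r=17: -13+34=21 d=37 *, r--
l=1 r=16: -13+33=20 d=36 *, r--
l=1 r=15: -13+31=18 d=34 *, r--
l=1 r=14: -13+26=13 d=29 *, r--
l=1 r=13: -13+20=7 d=23 *, r--
l=1 r=12: -13+14=1 d=17 *, r--
l=1 r=11: -13+13=0 d=16 *, r--
l=1 r=10: -13+9=-4 d=12 *, r--
l=1 r=9: -13+7=-6 d=10 *, r--
l=1 r=8: -13+6=-7 d=9 *, r--
l=1 r=7: -13+3=-10 d=6 *, r--
l=1 r=6: -13+0=-13 d=3 *, r--
l=1 r=5: -13+-1=-14 d=2 *, r--
l=1 r=4: -13+-7=-20 d=4, l++
l=2 r=4: -11+-7=-18 d=2, l++
l=3 r=4: -8+-7=-15 d=1 *, r--

pair (-8, -7) with sum -15 (|Δ|=1)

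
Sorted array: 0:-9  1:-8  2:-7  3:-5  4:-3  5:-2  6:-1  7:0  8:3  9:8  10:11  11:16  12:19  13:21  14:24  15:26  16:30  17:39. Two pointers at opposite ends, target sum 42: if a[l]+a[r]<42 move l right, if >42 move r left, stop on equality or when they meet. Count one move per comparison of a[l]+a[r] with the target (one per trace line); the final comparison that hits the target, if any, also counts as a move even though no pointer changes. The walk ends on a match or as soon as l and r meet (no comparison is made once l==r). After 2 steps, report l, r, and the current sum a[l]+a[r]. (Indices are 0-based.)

l=2, r=17, sum=32

l=0 r=17: -9+39=30 <42, l++
l=1 r=17: -8+39=31 <42, l++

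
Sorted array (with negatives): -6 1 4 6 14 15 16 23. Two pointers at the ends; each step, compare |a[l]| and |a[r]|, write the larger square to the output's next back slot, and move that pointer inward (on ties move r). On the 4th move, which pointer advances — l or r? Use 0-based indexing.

r

[0,7] |-6|<=|23| out[7]=529 → r--
[0,6] |-6|<=|16| out[6]=256 → r--
[0,5] |-6|<=|15| out[5]=225 → r--
[0,4] |-6|<=|14| out[4]=196 → r--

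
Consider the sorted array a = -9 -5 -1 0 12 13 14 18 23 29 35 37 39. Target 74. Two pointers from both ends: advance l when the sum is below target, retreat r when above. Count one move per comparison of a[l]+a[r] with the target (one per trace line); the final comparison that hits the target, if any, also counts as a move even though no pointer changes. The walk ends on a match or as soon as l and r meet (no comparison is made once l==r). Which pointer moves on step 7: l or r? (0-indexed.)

l

[0,12] -9+39=30 <74 → l++
[1,12] -5+39=34 <74 → l++
[2,12] -1+39=38 <74 → l++
[3,12] 0+39=39 <74 → l++
[4,12] 12+39=51 <74 → l++
[5,12] 13+39=52 <74 → l++
[6,12] 14+39=53 <74 → l++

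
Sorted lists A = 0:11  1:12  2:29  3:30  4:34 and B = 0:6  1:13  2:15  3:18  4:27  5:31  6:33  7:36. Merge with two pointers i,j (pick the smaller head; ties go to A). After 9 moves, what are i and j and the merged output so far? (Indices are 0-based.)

[i=0,j=0] A[i]=11>B[j]=6 take 6 → j++
[i=0,j=1] A[i]=11<=B[j]=13 take 11 → i++
[i=1,j=1] A[i]=12<=B[j]=13 take 12 → i++
[i=2,j=1] A[i]=29>B[j]=13 take 13 → j++
[i=2,j=2] A[i]=29>B[j]=15 take 15 → j++
[i=2,j=3] A[i]=29>B[j]=18 take 18 → j++
[i=2,j=4] A[i]=29>B[j]=27 take 27 → j++
[i=2,j=5] A[i]=29<=B[j]=31 take 29 → i++
[i=3,j=5] A[i]=30<=B[j]=31 take 30 → i++

i=4, j=5, merged so far=[6, 11, 12, 13, 15, 18, 27, 29, 30]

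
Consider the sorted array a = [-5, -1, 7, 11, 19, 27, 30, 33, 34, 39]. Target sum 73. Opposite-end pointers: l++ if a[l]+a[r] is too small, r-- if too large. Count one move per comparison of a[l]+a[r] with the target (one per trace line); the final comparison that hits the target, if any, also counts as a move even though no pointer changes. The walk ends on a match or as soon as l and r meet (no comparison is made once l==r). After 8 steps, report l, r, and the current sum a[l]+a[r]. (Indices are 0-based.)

l=8, r=9, sum=73

l=0 r=9: -5+39=34 <73, l++
l=1 r=9: -1+39=38 <73, l++
l=2 r=9: 7+39=46 <73, l++
l=3 r=9: 11+39=50 <73, l++
l=4 r=9: 19+39=58 <73, l++
l=5 r=9: 27+39=66 <73, l++
l=6 r=9: 30+39=69 <73, l++
l=7 r=9: 33+39=72 <73, l++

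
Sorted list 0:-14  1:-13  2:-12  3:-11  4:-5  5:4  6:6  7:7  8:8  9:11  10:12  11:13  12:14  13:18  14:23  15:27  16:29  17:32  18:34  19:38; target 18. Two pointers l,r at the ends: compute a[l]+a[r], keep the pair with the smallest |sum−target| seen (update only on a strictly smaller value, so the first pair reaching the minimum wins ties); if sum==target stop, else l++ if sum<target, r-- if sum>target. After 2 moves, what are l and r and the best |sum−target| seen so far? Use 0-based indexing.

l=0, r=17, best |Δ|=2

l=0 r=19: -14+38=24 d=6 *, r--
l=0 r=18: -14+34=20 d=2 *, r--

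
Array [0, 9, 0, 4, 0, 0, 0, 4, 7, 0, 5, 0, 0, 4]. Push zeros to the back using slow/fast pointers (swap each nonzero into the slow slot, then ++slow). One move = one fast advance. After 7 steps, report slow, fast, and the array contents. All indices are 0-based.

slow=2, fast=7, a=[9, 4, 0, 0, 0, 0, 0, 4, 7, 0, 5, 0, 0, 4]

(s=0,f=0) a[fast]=0 → fast++
(s=0,f=1) a[fast]=9≠0 swap→a[0]=9 → slow++,fast++
(s=1,f=2) a[fast]=0 → fast++
(s=1,f=3) a[fast]=4≠0 swap→a[1]=4 → slow++,fast++
(s=2,f=4) a[fast]=0 → fast++
(s=2,f=5) a[fast]=0 → fast++
(s=2,f=6) a[fast]=0 → fast++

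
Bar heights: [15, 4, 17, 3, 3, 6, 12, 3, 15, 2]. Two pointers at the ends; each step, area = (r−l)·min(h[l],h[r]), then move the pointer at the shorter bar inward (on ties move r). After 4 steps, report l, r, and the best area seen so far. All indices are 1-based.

[1,10] min(15,2)*9=18 best=18 * → r--
[1,9] min(15,15)*8=120 best=120 * → r--
[1,8] min(15,3)*7=21 best=120 → r--
[1,7] min(15,12)*6=72 best=120 → r--

l=1, r=6, best area=120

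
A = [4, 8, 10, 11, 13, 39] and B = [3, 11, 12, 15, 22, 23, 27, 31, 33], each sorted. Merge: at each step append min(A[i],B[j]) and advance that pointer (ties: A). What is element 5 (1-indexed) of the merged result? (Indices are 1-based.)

i=1 j=1: A[i]=4>B[j]=3 take 3, j++
i=1 j=2: A[i]=4<=B[j]=11 take 4, i++
i=2 j=2: A[i]=8<=B[j]=11 take 8, i++
i=3 j=2: A[i]=10<=B[j]=11 take 10, i++
i=4 j=2: A[i]=11<=B[j]=11 take 11, i++
i=5 j=2: A[i]=13>B[j]=11 take 11, j++
i=5 j=3: A[i]=13>B[j]=12 take 12, j++
i=5 j=4: A[i]=13<=B[j]=15 take 13, i++
i=6 j=4: A[i]=39>B[j]=15 take 15, j++
i=6 j=5: A[i]=39>B[j]=22 take 22, j++
i=6 j=6: A[i]=39>B[j]=23 take 23, j++
i=6 j=7: A[i]=39>B[j]=27 take 27, j++
i=6 j=8: A[i]=39>B[j]=31 take 31, j++
i=6 j=9: A[i]=39>B[j]=33 take 33, j++
i=6 j=10: B done, take A[i]=39, i++

merged[5] = 11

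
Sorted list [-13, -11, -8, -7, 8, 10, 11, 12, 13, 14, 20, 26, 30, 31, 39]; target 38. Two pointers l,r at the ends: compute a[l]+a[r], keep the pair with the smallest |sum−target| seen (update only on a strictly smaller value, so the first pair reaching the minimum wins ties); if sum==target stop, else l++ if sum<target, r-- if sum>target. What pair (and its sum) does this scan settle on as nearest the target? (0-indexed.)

pair (8, 30) with sum 38 (|Δ|=0)

l=0 r=14: -13+39=26 d=12 *, l++
l=1 r=14: -11+39=28 d=10 *, l++
l=2 r=14: -8+39=31 d=7 *, l++
l=3 r=14: -7+39=32 d=6 *, l++
l=4 r=14: 8+39=47 d=9, r--
l=4 r=13: 8+31=39 d=1 *, r--
l=4 r=12: 8+30=38 d=0 *, stop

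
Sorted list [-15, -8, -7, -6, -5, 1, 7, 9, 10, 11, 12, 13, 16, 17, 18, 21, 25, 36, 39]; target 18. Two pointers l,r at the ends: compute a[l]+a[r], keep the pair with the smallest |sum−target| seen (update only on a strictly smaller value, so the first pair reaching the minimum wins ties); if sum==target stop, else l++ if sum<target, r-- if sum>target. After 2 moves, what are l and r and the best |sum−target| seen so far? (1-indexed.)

[1,19] -15+39=24 d=6 * → r--
[1,18] -15+36=21 d=3 * → r--

l=1, r=17, best |Δ|=3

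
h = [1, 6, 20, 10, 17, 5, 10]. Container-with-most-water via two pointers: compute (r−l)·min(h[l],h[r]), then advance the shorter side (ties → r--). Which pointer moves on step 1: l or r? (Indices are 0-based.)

l

l=0 r=6: min(1,10)*6=6 best=6 *, l++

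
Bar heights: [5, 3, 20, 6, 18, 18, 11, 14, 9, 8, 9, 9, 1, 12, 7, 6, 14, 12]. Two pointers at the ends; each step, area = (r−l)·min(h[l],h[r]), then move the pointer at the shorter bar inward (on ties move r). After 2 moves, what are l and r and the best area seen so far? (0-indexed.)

[0,17] min(5,12)*17=85 best=85 * → l++
[1,17] min(3,12)*16=48 best=85 → l++

l=2, r=17, best area=85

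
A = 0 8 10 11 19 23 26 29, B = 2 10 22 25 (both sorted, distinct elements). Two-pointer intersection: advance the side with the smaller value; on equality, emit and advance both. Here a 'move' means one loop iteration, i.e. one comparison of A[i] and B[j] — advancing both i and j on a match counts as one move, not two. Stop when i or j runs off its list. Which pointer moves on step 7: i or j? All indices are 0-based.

j

i=0 j=0: 0<2, i++
i=1 j=0: 8>2, j++
i=1 j=1: 8<10, i++
i=2 j=1: 10==10 emit, i++,j++
i=3 j=2: 11<22, i++
i=4 j=2: 19<22, i++
i=5 j=2: 23>22, j++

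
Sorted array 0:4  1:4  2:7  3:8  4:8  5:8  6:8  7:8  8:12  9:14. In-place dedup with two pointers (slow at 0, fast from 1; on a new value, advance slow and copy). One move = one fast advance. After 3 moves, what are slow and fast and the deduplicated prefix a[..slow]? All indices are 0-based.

slow=0 fast=1: a[fast]=4=a[slow] dup, fast++
slow=0 fast=2: a[fast]=7≠a[slow]=4 write a[1]=7, slow++,fast++
slow=1 fast=3: a[fast]=8≠a[slow]=7 write a[2]=8, slow++,fast++

slow=2, fast=4, prefix=[4, 7, 8]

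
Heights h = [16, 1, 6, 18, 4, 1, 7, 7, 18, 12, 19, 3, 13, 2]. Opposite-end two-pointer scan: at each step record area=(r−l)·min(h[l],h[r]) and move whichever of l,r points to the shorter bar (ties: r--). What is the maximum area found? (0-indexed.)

[0,13] min(16,2)*13=26 best=26 * → r--
[0,12] min(16,13)*12=156 best=156 * → r--
[0,11] min(16,3)*11=33 best=156 → r--
[0,10] min(16,19)*10=160 best=160 * → l++
[1,10] min(1,19)*9=9 best=160 → l++
[2,10] min(6,19)*8=48 best=160 → l++
[3,10] min(18,19)*7=126 best=160 → l++
[4,10] min(4,19)*6=24 best=160 → l++
[5,10] min(1,19)*5=5 best=160 → l++
[6,10] min(7,19)*4=28 best=160 → l++
[7,10] min(7,19)*3=21 best=160 → l++
[8,10] min(18,19)*2=36 best=160 → l++
[9,10] min(12,19)*1=12 best=160 → l++

max area = 160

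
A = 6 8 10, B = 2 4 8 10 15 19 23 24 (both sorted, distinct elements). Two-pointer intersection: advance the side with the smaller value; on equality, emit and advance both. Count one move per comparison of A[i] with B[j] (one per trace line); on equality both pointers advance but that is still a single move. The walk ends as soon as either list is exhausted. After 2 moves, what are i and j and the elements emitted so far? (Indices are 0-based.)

i=0 j=0: 6>2, j++
i=0 j=1: 6>4, j++

i=0, j=2, emitted=[]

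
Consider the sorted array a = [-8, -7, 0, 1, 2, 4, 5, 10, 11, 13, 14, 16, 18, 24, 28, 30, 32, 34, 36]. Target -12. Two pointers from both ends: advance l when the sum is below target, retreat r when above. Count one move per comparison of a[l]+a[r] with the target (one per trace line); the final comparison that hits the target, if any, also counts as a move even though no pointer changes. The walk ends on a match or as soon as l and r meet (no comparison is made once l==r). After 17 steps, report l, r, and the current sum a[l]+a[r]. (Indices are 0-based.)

l=0 r=18: -8+36=28 >-12, r--
l=0 r=17: -8+34=26 >-12, r--
l=0 r=16: -8+32=24 >-12, r--
l=0 r=15: -8+30=22 >-12, r--
l=0 r=14: -8+28=20 >-12, r--
l=0 r=13: -8+24=16 >-12, r--
l=0 r=12: -8+18=10 >-12, r--
l=0 r=11: -8+16=8 >-12, r--
l=0 r=10: -8+14=6 >-12, r--
l=0 r=9: -8+13=5 >-12, r--
l=0 r=8: -8+11=3 >-12, r--
l=0 r=7: -8+10=2 >-12, r--
l=0 r=6: -8+5=-3 >-12, r--
l=0 r=5: -8+4=-4 >-12, r--
l=0 r=4: -8+2=-6 >-12, r--
l=0 r=3: -8+1=-7 >-12, r--
l=0 r=2: -8+0=-8 >-12, r--

l=0, r=1, sum=-15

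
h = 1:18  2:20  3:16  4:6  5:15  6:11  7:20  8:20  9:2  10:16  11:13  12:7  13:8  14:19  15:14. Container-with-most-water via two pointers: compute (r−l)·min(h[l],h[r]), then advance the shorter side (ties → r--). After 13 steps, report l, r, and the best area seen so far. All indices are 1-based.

l=1 r=15: min(18,14)*14=196 best=196 *, r--
l=1 r=14: min(18,19)*13=234 best=234 *, l++
l=2 r=14: min(20,19)*12=228 best=234, r--
l=2 r=13: min(20,8)*11=88 best=234, r--
l=2 r=12: min(20,7)*10=70 best=234, r--
l=2 r=11: min(20,13)*9=117 best=234, r--
l=2 r=10: min(20,16)*8=128 best=234, r--
l=2 r=9: min(20,2)*7=14 best=234, r--
l=2 r=8: min(20,20)*6=120 best=234, r--
l=2 r=7: min(20,20)*5=100 best=234, r--
l=2 r=6: min(20,11)*4=44 best=234, r--
l=2 r=5: min(20,15)*3=45 best=234, r--
l=2 r=4: min(20,6)*2=12 best=234, r--

l=2, r=3, best area=234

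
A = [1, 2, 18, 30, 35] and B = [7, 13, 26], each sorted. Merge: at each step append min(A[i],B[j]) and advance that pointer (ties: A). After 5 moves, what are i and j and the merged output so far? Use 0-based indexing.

i=0 j=0: A[i]=1<=B[j]=7 take 1, i++
i=1 j=0: A[i]=2<=B[j]=7 take 2, i++
i=2 j=0: A[i]=18>B[j]=7 take 7, j++
i=2 j=1: A[i]=18>B[j]=13 take 13, j++
i=2 j=2: A[i]=18<=B[j]=26 take 18, i++

i=3, j=2, merged so far=[1, 2, 7, 13, 18]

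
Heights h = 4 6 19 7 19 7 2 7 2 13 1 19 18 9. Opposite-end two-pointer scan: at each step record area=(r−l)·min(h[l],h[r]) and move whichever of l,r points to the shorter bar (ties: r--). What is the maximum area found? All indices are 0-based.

[0,13] min(4,9)*13=52 best=52 * → l++
[1,13] min(6,9)*12=72 best=72 * → l++
[2,13] min(19,9)*11=99 best=99 * → r--
[2,12] min(19,18)*10=180 best=180 * → r--
[2,11] min(19,19)*9=171 best=180 → r--
[2,10] min(19,1)*8=8 best=180 → r--
[2,9] min(19,13)*7=91 best=180 → r--
[2,8] min(19,2)*6=12 best=180 → r--
[2,7] min(19,7)*5=35 best=180 → r--
[2,6] min(19,2)*4=8 best=180 → r--
[2,5] min(19,7)*3=21 best=180 → r--
[2,4] min(19,19)*2=38 best=180 → r--
[2,3] min(19,7)*1=7 best=180 → r--

max area = 180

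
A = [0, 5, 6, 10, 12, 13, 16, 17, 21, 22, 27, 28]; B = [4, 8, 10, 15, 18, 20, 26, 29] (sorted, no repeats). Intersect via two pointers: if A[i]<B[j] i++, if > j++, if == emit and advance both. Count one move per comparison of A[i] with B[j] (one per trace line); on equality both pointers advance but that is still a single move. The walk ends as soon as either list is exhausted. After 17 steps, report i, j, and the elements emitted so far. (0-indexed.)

i=11, j=7, emitted=[10]

i=0 j=0: 0<4, i++
i=1 j=0: 5>4, j++
i=1 j=1: 5<8, i++
i=2 j=1: 6<8, i++
i=3 j=1: 10>8, j++
i=3 j=2: 10==10 emit, i++,j++
i=4 j=3: 12<15, i++
i=5 j=3: 13<15, i++
i=6 j=3: 16>15, j++
i=6 j=4: 16<18, i++
i=7 j=4: 17<18, i++
i=8 j=4: 21>18, j++
i=8 j=5: 21>20, j++
i=8 j=6: 21<26, i++
i=9 j=6: 22<26, i++
i=10 j=6: 27>26, j++
i=10 j=7: 27<29, i++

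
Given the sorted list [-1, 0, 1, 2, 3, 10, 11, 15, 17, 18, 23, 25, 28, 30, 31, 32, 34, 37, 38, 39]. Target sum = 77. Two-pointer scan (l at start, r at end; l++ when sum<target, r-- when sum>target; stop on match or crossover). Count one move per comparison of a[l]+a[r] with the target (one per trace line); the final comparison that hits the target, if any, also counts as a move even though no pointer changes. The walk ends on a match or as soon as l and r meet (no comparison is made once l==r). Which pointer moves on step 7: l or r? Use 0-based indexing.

[0,19] -1+39=38 <77 → l++
[1,19] 0+39=39 <77 → l++
[2,19] 1+39=40 <77 → l++
[3,19] 2+39=41 <77 → l++
[4,19] 3+39=42 <77 → l++
[5,19] 10+39=49 <77 → l++
[6,19] 11+39=50 <77 → l++

l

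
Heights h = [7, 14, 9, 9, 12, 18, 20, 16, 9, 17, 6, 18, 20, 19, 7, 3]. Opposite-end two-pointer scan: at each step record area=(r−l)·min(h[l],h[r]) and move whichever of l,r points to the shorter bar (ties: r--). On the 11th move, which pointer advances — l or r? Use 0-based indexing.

r

l=0 r=15: min(7,3)*15=45 best=45 *, r--
l=0 r=14: min(7,7)*14=98 best=98 *, r--
l=0 r=13: min(7,19)*13=91 best=98, l++
l=1 r=13: min(14,19)*12=168 best=168 *, l++
l=2 r=13: min(9,19)*11=99 best=168, l++
l=3 r=13: min(9,19)*10=90 best=168, l++
l=4 r=13: min(12,19)*9=108 best=168, l++
l=5 r=13: min(18,19)*8=144 best=168, l++
l=6 r=13: min(20,19)*7=133 best=168, r--
l=6 r=12: min(20,20)*6=120 best=168, r--
l=6 r=11: min(20,18)*5=90 best=168, r--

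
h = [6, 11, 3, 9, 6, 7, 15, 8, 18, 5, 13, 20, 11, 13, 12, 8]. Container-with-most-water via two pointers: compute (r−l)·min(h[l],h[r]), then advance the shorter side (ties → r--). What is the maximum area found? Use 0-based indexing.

l=0 r=15: min(6,8)*15=90 best=90 *, l++
l=1 r=15: min(11,8)*14=112 best=112 *, r--
l=1 r=14: min(11,12)*13=143 best=143 *, l++
l=2 r=14: min(3,12)*12=36 best=143, l++
l=3 r=14: min(9,12)*11=99 best=143, l++
l=4 r=14: min(6,12)*10=60 best=143, l++
l=5 r=14: min(7,12)*9=63 best=143, l++
l=6 r=14: min(15,12)*8=96 best=143, r--
l=6 r=13: min(15,13)*7=91 best=143, r--
l=6 r=12: min(15,11)*6=66 best=143, r--
l=6 r=11: min(15,20)*5=75 best=143, l++
l=7 r=11: min(8,20)*4=32 best=143, l++
l=8 r=11: min(18,20)*3=54 best=143, l++
l=9 r=11: min(5,20)*2=10 best=143, l++
l=10 r=11: min(13,20)*1=13 best=143, l++

max area = 143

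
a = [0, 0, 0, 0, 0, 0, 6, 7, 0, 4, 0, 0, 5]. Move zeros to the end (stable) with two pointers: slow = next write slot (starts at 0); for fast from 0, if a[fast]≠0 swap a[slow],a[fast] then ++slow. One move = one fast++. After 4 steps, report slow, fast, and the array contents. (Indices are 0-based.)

(s=0,f=0) a[fast]=0 → fast++
(s=0,f=1) a[fast]=0 → fast++
(s=0,f=2) a[fast]=0 → fast++
(s=0,f=3) a[fast]=0 → fast++

slow=0, fast=4, a=[0, 0, 0, 0, 0, 0, 6, 7, 0, 4, 0, 0, 5]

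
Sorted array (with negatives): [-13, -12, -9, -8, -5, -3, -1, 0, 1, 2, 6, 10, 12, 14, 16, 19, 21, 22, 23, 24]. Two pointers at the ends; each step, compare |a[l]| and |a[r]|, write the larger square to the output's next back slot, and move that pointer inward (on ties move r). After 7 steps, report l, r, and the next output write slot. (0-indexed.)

l=0, r=12, next write slot=12

l=0 r=19: |-13|<=|24| out[19]=576, r--
l=0 r=18: |-13|<=|23| out[18]=529, r--
l=0 r=17: |-13|<=|22| out[17]=484, r--
l=0 r=16: |-13|<=|21| out[16]=441, r--
l=0 r=15: |-13|<=|19| out[15]=361, r--
l=0 r=14: |-13|<=|16| out[14]=256, r--
l=0 r=13: |-13|<=|14| out[13]=196, r--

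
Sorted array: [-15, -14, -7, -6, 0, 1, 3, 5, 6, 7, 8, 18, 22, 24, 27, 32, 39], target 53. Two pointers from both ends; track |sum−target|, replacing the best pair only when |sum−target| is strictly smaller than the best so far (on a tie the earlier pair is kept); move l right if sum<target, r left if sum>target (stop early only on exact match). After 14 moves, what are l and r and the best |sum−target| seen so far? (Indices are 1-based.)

l=1 r=17: -15+39=24 d=29 *, l++
l=2 r=17: -14+39=25 d=28 *, l++
l=3 r=17: -7+39=32 d=21 *, l++
l=4 r=17: -6+39=33 d=20 *, l++
l=5 r=17: 0+39=39 d=14 *, l++
l=6 r=17: 1+39=40 d=13 *, l++
l=7 r=17: 3+39=42 d=11 *, l++
l=8 r=17: 5+39=44 d=9 *, l++
l=9 r=17: 6+39=45 d=8 *, l++
l=10 r=17: 7+39=46 d=7 *, l++
l=11 r=17: 8+39=47 d=6 *, l++
l=12 r=17: 18+39=57 d=4 *, r--
l=12 r=16: 18+32=50 d=3 *, l++
l=13 r=16: 22+32=54 d=1 *, r--

l=13, r=15, best |Δ|=1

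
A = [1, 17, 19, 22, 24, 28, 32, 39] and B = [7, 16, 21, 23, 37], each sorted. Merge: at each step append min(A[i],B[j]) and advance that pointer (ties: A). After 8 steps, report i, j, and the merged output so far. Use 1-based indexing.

[i=1,j=1] A[i]=1<=B[j]=7 take 1 → i++
[i=2,j=1] A[i]=17>B[j]=7 take 7 → j++
[i=2,j=2] A[i]=17>B[j]=16 take 16 → j++
[i=2,j=3] A[i]=17<=B[j]=21 take 17 → i++
[i=3,j=3] A[i]=19<=B[j]=21 take 19 → i++
[i=4,j=3] A[i]=22>B[j]=21 take 21 → j++
[i=4,j=4] A[i]=22<=B[j]=23 take 22 → i++
[i=5,j=4] A[i]=24>B[j]=23 take 23 → j++

i=5, j=5, merged so far=[1, 7, 16, 17, 19, 21, 22, 23]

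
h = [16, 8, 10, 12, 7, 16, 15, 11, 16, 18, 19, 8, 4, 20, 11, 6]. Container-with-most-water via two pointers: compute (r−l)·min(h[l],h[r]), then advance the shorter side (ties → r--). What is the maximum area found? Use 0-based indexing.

max area = 208

[0,15] min(16,6)*15=90 best=90 * → r--
[0,14] min(16,11)*14=154 best=154 * → r--
[0,13] min(16,20)*13=208 best=208 * → l++
[1,13] min(8,20)*12=96 best=208 → l++
[2,13] min(10,20)*11=110 best=208 → l++
[3,13] min(12,20)*10=120 best=208 → l++
[4,13] min(7,20)*9=63 best=208 → l++
[5,13] min(16,20)*8=128 best=208 → l++
[6,13] min(15,20)*7=105 best=208 → l++
[7,13] min(11,20)*6=66 best=208 → l++
[8,13] min(16,20)*5=80 best=208 → l++
[9,13] min(18,20)*4=72 best=208 → l++
[10,13] min(19,20)*3=57 best=208 → l++
[11,13] min(8,20)*2=16 best=208 → l++
[12,13] min(4,20)*1=4 best=208 → l++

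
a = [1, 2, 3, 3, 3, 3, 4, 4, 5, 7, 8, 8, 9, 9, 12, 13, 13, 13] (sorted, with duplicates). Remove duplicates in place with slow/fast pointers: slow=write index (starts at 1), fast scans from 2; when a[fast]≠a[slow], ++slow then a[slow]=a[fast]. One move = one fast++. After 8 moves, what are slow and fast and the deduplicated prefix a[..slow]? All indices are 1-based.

(s=1,f=2) a[fast]=2≠a[slow]=1 write a[2]=2 → slow++,fast++
(s=2,f=3) a[fast]=3≠a[slow]=2 write a[3]=3 → slow++,fast++
(s=3,f=4) a[fast]=3=a[slow] dup → fast++
(s=3,f=5) a[fast]=3=a[slow] dup → fast++
(s=3,f=6) a[fast]=3=a[slow] dup → fast++
(s=3,f=7) a[fast]=4≠a[slow]=3 write a[4]=4 → slow++,fast++
(s=4,f=8) a[fast]=4=a[slow] dup → fast++
(s=4,f=9) a[fast]=5≠a[slow]=4 write a[5]=5 → slow++,fast++

slow=5, fast=10, prefix=[1, 2, 3, 4, 5]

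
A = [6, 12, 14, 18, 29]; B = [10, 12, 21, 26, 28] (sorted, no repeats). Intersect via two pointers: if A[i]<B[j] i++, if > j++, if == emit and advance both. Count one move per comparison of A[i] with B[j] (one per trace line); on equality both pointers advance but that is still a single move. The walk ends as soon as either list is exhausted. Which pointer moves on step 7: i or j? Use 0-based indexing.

[i=0,j=0] 6<10 → i++
[i=1,j=0] 12>10 → j++
[i=1,j=1] 12==12 emit → i++,j++
[i=2,j=2] 14<21 → i++
[i=3,j=2] 18<21 → i++
[i=4,j=2] 29>21 → j++
[i=4,j=3] 29>26 → j++

j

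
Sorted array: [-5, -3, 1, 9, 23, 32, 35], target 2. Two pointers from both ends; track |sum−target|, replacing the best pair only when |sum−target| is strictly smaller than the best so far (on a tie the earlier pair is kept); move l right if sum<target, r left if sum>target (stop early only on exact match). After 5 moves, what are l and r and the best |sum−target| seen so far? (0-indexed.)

l=1, r=2, best |Δ|=2

l=0 r=6: -5+35=30 d=28 *, r--
l=0 r=5: -5+32=27 d=25 *, r--
l=0 r=4: -5+23=18 d=16 *, r--
l=0 r=3: -5+9=4 d=2 *, r--
l=0 r=2: -5+1=-4 d=6, l++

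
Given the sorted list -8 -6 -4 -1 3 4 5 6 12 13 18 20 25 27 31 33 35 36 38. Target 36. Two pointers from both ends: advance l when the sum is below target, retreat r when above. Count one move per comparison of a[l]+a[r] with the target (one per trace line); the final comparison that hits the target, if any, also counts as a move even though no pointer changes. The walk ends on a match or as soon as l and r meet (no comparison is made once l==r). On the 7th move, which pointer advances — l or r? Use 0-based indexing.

r

l=0 r=18: -8+38=30 <36, l++
l=1 r=18: -6+38=32 <36, l++
l=2 r=18: -4+38=34 <36, l++
l=3 r=18: -1+38=37 >36, r--
l=3 r=17: -1+36=35 <36, l++
l=4 r=17: 3+36=39 >36, r--
l=4 r=16: 3+35=38 >36, r--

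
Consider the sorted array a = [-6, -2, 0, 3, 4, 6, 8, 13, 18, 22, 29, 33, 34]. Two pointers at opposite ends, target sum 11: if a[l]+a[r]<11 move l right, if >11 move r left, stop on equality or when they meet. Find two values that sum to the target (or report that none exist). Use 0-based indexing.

(-2, 13)

l=0 r=12: -6+34=28 >11, r--
l=0 r=11: -6+33=27 >11, r--
l=0 r=10: -6+29=23 >11, r--
l=0 r=9: -6+22=16 >11, r--
l=0 r=8: -6+18=12 >11, r--
l=0 r=7: -6+13=7 <11, l++
l=1 r=7: -2+13=11, found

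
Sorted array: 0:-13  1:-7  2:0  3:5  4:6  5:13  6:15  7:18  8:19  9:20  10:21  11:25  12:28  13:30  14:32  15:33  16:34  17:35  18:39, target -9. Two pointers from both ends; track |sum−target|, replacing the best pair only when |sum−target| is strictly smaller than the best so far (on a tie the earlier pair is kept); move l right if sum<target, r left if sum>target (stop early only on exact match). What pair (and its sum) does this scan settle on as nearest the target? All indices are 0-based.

[0,18] -13+39=26 d=35 * → r--
[0,17] -13+35=22 d=31 * → r--
[0,16] -13+34=21 d=30 * → r--
[0,15] -13+33=20 d=29 * → r--
[0,14] -13+32=19 d=28 * → r--
[0,13] -13+30=17 d=26 * → r--
[0,12] -13+28=15 d=24 * → r--
[0,11] -13+25=12 d=21 * → r--
[0,10] -13+21=8 d=17 * → r--
[0,9] -13+20=7 d=16 * → r--
[0,8] -13+19=6 d=15 * → r--
[0,7] -13+18=5 d=14 * → r--
[0,6] -13+15=2 d=11 * → r--
[0,5] -13+13=0 d=9 * → r--
[0,4] -13+6=-7 d=2 * → r--
[0,3] -13+5=-8 d=1 * → r--
[0,2] -13+0=-13 d=4 → l++
[1,2] -7+0=-7 d=2 → r--

pair (-13, 5) with sum -8 (|Δ|=1)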